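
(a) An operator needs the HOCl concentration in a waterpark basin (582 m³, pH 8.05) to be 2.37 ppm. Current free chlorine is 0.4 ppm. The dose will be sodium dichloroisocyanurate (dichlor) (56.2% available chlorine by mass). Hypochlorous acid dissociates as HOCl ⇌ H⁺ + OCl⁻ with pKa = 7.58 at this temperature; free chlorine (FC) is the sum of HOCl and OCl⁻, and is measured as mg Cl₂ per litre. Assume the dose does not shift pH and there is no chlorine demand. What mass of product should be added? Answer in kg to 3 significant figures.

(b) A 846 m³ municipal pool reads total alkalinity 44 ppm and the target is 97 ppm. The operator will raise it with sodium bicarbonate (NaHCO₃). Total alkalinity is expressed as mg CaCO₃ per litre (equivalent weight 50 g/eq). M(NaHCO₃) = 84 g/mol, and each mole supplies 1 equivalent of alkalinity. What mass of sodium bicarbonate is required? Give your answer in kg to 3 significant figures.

(a) 9.28 kg; (b) 75.3 kg

(a) Volume: 582 m³ = 582,000 L.
(a) [OCl⁻]/[HOCl] = 10^(pH − pKa) = 10^(8.05 − 7.58) = 2.951; fraction as HOCl = 1/(1 + 2.951) = 0.2531.
(a) Free chlorine required for 2.37 ppm HOCl: 2.37 / 0.2531 = 9.364 ppm.
(a) FC to add: 9.364 − 0.4 = 8.964 mg/L as Cl₂.
(a) Cl₂ equivalent: 8.964 mg/L × 582,000 L = 5217 g.
(a) Product at 56.2% available Cl: 5217 / 0.562 = 9283 g.

(b) Volume: 846 m³ = 846,000 L.
(b) Alkalinity to add: (97 − 44) = 53 mg/L as CaCO₃ × 846,000 L = 44,840 g as CaCO₃.
(b) Equivalents: 44,840 g ÷ 50 g/eq = 896.8 eq.
(b) NaHCO₃ supplies 1 eq per mole → 896.8 mol.
(b) Mass: 896.8 mol × 84 g/mol = 75,330 g.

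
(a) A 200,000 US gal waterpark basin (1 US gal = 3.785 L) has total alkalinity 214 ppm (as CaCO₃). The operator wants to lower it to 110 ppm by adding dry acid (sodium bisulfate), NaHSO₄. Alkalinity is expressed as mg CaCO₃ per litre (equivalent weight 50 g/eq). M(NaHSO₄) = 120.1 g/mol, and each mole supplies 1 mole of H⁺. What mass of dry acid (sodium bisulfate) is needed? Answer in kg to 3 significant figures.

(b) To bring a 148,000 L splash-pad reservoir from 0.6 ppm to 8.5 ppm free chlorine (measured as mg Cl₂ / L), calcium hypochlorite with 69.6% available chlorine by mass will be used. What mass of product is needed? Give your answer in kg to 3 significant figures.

(a) 189 kg; (b) 1.68 kg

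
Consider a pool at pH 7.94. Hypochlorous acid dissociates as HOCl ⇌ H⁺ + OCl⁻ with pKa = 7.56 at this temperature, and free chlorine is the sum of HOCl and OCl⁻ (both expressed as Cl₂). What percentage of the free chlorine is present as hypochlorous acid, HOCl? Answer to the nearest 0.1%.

[OCl⁻]/[HOCl] = 10^(pH − pKa) = 10^(7.94 − 7.56) = 10^0.38 = 2.399.
Fraction as HOCl = 1 / (1 + 2.399) = 0.2942.

29.4%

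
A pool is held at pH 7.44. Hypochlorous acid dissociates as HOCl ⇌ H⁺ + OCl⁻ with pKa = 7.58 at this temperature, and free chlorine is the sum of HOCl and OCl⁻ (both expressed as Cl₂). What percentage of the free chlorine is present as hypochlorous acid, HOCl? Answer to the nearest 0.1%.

[OCl⁻]/[HOCl] = 10^(pH − pKa) = 10^(7.44 − 7.58) = 10^-0.14 = 0.7244.
Fraction as HOCl = 1 / (1 + 0.7244) = 0.5799.

58.0%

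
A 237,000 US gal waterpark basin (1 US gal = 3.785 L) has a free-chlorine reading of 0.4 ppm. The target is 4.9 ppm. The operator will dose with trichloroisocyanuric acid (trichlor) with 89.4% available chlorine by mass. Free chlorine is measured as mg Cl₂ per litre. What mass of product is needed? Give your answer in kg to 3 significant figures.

4.52 kg

Volume: 237,000 US gal × 3.785 L/gal = 897,045 L.
Chlorine deficit: 4.9 − 0.4 = 4.5 ppm = 4.5 mg/L as Cl₂.
Cl₂ equivalent needed: 4.5 mg/L × 897,045 L = 4,037,000 mg = 4037 g.
Product at 89.4% available chlorine: 4037 / 0.894 = 4515 g.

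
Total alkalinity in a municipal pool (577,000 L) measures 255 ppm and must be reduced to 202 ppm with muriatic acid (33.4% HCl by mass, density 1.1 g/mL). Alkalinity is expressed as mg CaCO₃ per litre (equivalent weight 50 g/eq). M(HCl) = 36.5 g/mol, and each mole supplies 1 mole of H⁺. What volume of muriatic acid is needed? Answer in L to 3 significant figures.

60.8 L

Alkalinity to neutralize: (255 − 202) = 53 mg/L as CaCO₃ × 577,000 L = 30,580 g as CaCO₃.
Equivalents of H⁺ required: 30,580 ÷ 50 g/eq = 611.6 eq = 611.6 mol HCl.
Mass of HCl: 611.6 × 36.5 = 22,320 g.
Mass of 33.4% solution: 22,320 / 0.334 = 66,840 g.
Volume: 66,840 g ÷ 1.1 g/mL = 60,760 mL.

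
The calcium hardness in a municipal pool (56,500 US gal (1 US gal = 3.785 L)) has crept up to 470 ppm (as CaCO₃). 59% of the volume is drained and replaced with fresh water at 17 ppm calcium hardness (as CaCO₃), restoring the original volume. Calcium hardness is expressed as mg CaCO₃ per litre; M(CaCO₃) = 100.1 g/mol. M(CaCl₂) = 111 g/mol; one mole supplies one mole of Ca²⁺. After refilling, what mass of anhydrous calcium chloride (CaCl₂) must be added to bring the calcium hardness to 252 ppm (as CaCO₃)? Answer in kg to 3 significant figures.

Volume: 56,500 US gal × 3.785 L/gal = 213,852 L.
After draining 59% and refilling: 470 × 0.41 + 17 × 0.59 = 202.73 ppm.
Deficit to target: 252 − 202.73 = 49.27 mg/L.
As CaCO₃: 49.27 mg/L × 213,852 L = 10,540 g; ÷ 100.1 = 105.3 mol Ca²⁺.
Mass: 105.3 × 111 = 11,680 g.

11.7 kg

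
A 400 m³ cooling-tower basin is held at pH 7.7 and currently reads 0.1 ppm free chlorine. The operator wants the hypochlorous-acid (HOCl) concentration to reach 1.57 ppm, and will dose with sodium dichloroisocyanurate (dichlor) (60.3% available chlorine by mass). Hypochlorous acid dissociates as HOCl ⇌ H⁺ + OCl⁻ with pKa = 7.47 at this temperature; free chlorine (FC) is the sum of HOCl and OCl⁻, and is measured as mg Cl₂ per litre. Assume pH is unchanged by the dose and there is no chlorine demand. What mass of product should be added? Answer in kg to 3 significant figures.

2.74 kg

Volume: 400 m³ = 400,000 L.
[OCl⁻]/[HOCl] = 10^(pH − pKa) = 10^(7.7 − 7.47) = 1.698; fraction as HOCl = 1/(1 + 1.698) = 0.3706.
Free chlorine required for 1.57 ppm HOCl: 1.57 / 0.3706 = 4.236 ppm.
FC to add: 4.236 − 0.1 = 4.136 mg/L as Cl₂.
Cl₂ equivalent: 4.136 mg/L × 400,000 L = 1654 g.
Product at 60.3% available Cl: 1654 / 0.603 = 2744 g.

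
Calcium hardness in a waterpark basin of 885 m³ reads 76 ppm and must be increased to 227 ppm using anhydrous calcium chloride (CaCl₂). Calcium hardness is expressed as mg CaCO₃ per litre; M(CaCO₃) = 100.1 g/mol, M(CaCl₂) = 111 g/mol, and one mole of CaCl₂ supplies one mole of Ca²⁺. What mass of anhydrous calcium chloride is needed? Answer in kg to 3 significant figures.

148 kg

Volume: 885 m³ = 885,000 L.
Hardness to add: (227 − 76) = 151 mg/L as CaCO₃ × 885,000 L = 133,600 g as CaCO₃.
Moles of Ca²⁺ (1 mol Ca²⁺ ≡ 1 mol CaCO₃): 133,600 / 100.1 g/mol = 1335 mol.
Mass of CaCl₂: 1335 × 111 = 148,200 g.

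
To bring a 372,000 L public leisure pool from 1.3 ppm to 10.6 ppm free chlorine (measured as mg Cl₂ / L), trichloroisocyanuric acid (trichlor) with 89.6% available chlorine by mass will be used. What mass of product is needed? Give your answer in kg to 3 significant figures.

Chlorine deficit: 10.6 − 1.3 = 9.3 ppm = 9.3 mg/L as Cl₂.
Cl₂ equivalent needed: 9.3 mg/L × 372,000 L = 3,460,000 mg = 3460 g.
Product at 89.6% available chlorine: 3460 / 0.896 = 3861 g.

3.86 kg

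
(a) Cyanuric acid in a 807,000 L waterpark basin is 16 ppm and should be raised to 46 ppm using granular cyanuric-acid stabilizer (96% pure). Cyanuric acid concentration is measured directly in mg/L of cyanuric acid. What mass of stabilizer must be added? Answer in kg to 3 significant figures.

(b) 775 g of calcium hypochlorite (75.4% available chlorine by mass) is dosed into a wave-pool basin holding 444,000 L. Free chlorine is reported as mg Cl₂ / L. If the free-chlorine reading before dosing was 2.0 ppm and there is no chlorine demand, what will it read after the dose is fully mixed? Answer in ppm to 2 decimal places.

(a) CYA to add: (46 − 16) = 30 mg/L × 807,000 L = 24,210 g cyanuric acid.
(a) At 96% purity: 24,210 / 0.96 = 25,220 g product.

(b) Available chlorine delivered: 775 g × 0.754 = 584.4 g as Cl₂.
(b) Concentration rise: 584.4 g / 444,000 L = 1.316 mg/L = 1.32 ppm.
(b) Final FC: 2.0 + 1.32 = 3.32 ppm.

(a) 25.2 kg; (b) 3.32 ppm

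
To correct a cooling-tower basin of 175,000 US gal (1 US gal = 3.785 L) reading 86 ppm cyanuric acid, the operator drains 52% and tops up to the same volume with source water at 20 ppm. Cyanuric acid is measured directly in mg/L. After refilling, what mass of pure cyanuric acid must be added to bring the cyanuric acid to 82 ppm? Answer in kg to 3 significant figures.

20.1 kg

Volume: 175,000 US gal × 3.785 L/gal = 662,375 L.
After draining 52% and refilling: 86 × 0.48 + 20 × 0.52 = 51.68 ppm.
Deficit to target: 82 − 51.68 = 30.32 mg/L.
Mass: 30.32 mg/L × 662,375 L = 20,080 g cyanuric acid.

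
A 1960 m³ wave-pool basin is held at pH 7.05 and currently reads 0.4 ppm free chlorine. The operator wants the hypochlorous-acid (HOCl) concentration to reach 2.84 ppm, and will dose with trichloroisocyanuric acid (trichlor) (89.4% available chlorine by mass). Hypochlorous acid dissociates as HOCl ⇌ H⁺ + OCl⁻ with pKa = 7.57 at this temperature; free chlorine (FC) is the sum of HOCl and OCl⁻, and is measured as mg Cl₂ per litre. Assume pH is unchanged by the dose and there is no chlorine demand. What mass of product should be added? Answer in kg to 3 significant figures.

Volume: 1960 m³ = 1,960,000 L.
[OCl⁻]/[HOCl] = 10^(pH − pKa) = 10^(7.05 − 7.57) = 0.302; fraction as HOCl = 1/(1 + 0.302) = 0.7681.
Free chlorine required for 2.84 ppm HOCl: 2.84 / 0.7681 = 3.698 ppm.
FC to add: 3.698 − 0.4 = 3.298 mg/L as Cl₂.
Cl₂ equivalent: 3.298 mg/L × 1,960,000 L = 6463 g.
Product at 89.4% available Cl: 6463 / 0.894 = 7230 g.

7.23 kg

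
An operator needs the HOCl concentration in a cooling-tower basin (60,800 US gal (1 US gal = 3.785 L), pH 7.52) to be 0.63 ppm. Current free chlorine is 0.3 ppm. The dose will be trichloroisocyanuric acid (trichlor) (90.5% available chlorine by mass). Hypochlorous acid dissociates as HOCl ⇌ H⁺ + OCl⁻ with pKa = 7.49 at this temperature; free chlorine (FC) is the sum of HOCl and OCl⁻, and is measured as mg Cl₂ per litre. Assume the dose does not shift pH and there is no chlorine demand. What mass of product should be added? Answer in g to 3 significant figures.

256 g

Volume: 60,800 US gal × 3.785 L/gal = 230,128 L.
[OCl⁻]/[HOCl] = 10^(pH − pKa) = 10^(7.52 − 7.49) = 1.072; fraction as HOCl = 1/(1 + 1.072) = 0.4827.
Free chlorine required for 0.63 ppm HOCl: 0.63 / 0.4827 = 1.305 ppm.
FC to add: 1.305 − 0.3 = 1.005 mg/L as Cl₂.
Cl₂ equivalent: 1.005 mg/L × 230,128 L = 231.3 g.
Product at 90.5% available Cl: 231.3 / 0.905 = 255.6 g.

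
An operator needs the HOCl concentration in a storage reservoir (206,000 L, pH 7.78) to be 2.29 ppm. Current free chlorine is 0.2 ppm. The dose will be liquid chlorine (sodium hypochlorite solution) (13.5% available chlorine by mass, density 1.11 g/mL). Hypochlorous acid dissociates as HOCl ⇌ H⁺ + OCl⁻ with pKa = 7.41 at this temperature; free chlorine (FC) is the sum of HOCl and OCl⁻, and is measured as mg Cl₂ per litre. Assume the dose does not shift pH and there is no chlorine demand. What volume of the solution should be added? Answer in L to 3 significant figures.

[OCl⁻]/[HOCl] = 10^(pH − pKa) = 10^(7.78 − 7.41) = 2.344; fraction as HOCl = 1/(1 + 2.344) = 0.299.
Free chlorine required for 2.29 ppm HOCl: 2.29 / 0.299 = 7.658 ppm.
FC to add: 7.658 − 0.2 = 7.458 mg/L as Cl₂.
Cl₂ equivalent: 7.458 mg/L × 206,000 L = 1536 g.
Product at 13.5% available Cl: 1536 / 0.135 = 11,380 g.
Volume: 11,380 g ÷ 1.11 g/mL = 10,250 mL.

10.3 L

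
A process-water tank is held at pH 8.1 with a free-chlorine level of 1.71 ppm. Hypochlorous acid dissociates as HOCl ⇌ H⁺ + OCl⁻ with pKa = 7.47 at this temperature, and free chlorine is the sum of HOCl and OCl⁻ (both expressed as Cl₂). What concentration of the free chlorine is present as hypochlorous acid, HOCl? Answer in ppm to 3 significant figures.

0.325 ppm

[OCl⁻]/[HOCl] = 10^(pH − pKa) = 10^(8.1 − 7.47) = 10^0.63 = 4.266.
Fraction as HOCl = 1 / (1 + 4.266) = 0.1899.
HOCl = 0.1899 × 1.71 ppm = 0.3247 ppm.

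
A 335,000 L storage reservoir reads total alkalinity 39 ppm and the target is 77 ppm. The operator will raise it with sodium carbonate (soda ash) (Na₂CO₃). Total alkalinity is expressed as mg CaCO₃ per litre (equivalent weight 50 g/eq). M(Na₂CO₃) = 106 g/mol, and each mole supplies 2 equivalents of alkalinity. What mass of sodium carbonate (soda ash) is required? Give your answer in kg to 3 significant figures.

13.5 kg

Alkalinity to add: (77 − 39) = 38 mg/L as CaCO₃ × 335,000 L = 12,730 g as CaCO₃.
Equivalents: 12,730 g ÷ 50 g/eq = 254.6 eq.
Each mole of Na₂CO₃ supplies 2 eq, so 254.6 / 2 = 127.3 mol.
Mass: 127.3 mol × 106 g/mol = 13,490 g.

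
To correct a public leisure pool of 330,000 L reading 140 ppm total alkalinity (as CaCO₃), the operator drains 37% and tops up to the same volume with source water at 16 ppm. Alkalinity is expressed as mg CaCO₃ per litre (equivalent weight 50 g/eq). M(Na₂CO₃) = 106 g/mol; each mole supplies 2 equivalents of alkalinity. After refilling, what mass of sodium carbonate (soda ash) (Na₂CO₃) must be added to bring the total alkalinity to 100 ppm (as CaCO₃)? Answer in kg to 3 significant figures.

2.06 kg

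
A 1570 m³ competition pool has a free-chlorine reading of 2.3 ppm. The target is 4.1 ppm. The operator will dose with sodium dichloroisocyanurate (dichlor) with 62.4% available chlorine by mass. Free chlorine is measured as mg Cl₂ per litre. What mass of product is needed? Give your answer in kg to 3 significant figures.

Volume: 1570 m³ = 1,570,000 L.
Chlorine deficit: 4.1 − 2.3 = 1.8 ppm = 1.8 mg/L as Cl₂.
Cl₂ equivalent needed: 1.8 mg/L × 1,570,000 L = 2,826,000 mg = 2826 g.
Product at 62.4% available chlorine: 2826 / 0.624 = 4529 g.

4.53 kg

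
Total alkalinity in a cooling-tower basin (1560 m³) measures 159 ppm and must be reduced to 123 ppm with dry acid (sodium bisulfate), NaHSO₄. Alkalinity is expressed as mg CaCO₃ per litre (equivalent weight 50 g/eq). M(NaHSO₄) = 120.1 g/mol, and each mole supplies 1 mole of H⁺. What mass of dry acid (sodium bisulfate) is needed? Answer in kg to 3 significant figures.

135 kg

Volume: 1560 m³ = 1,560,000 L.
Alkalinity to neutralize: (159 − 123) = 36 mg/L as CaCO₃ × 1,560,000 L = 56,160 g as CaCO₃.
Equivalents of H⁺ required: 56,160 ÷ 50 g/eq = 1123 eq = 1123 mol NaHSO₄.
Mass of NaHSO₄: 1123 × 120.1 = 134,900 g.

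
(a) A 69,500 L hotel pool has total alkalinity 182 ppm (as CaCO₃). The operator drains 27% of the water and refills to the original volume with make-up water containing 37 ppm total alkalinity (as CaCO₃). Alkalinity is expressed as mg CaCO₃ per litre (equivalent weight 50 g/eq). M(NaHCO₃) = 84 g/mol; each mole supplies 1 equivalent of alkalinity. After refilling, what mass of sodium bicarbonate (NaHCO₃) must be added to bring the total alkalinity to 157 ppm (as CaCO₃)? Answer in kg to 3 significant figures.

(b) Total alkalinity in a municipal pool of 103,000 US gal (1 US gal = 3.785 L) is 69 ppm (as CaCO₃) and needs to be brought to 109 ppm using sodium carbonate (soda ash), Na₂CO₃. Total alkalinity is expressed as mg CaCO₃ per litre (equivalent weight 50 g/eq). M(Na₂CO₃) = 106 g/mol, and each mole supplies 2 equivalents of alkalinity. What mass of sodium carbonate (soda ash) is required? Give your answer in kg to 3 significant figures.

(a) After draining 27% and refilling: 182 × 0.73 + 37 × 0.27 = 142.85 ppm.
(a) Deficit to target: 157 − 142.85 = 14.15 mg/L.
(a) As CaCO₃: 14.15 mg/L × 69,500 L = 983.4 g; ÷ 50 g/eq ÷ 1 = 19.67 mol NaHCO₃.
(a) Mass: 19.67 × 84 = 1652 g.

(b) Volume: 103,000 US gal × 3.785 L/gal = 389,855 L.
(b) Alkalinity to add: (109 − 69) = 40 mg/L as CaCO₃ × 389,855 L = 15,590 g as CaCO₃.
(b) Equivalents: 15,590 g ÷ 50 g/eq = 311.9 eq.
(b) Each mole of Na₂CO₃ supplies 2 eq, so 311.9 / 2 = 155.9 mol.
(b) Mass: 155.9 mol × 106 g/mol = 16,530 g.

(a) 1.65 kg; (b) 16.5 kg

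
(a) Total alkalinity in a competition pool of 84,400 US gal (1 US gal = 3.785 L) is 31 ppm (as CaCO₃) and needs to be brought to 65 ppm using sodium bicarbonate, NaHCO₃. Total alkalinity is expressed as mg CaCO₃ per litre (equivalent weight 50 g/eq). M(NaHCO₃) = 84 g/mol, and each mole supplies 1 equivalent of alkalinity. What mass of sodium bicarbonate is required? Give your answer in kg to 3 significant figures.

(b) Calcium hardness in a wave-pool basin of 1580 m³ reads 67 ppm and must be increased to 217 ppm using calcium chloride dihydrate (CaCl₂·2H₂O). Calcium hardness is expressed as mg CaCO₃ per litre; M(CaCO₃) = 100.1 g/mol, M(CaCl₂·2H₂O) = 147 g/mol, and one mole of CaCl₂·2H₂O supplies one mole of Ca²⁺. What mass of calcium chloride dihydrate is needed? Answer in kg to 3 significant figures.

(a) Volume: 84,400 US gal × 3.785 L/gal = 319,454 L.
(a) Alkalinity to add: (65 − 31) = 34 mg/L as CaCO₃ × 319,454 L = 10,860 g as CaCO₃.
(a) Equivalents: 10,860 g ÷ 50 g/eq = 217.2 eq.
(a) NaHCO₃ supplies 1 eq per mole → 217.2 mol.
(a) Mass: 217.2 mol × 84 g/mol = 18,250 g.

(b) Volume: 1580 m³ = 1,580,000 L.
(b) Hardness to add: (217 − 67) = 150 mg/L as CaCO₃ × 1,580,000 L = 237,000 g as CaCO₃.
(b) Moles of Ca²⁺ (1 mol Ca²⁺ ≡ 1 mol CaCO₃): 237,000 / 100.1 g/mol = 2368 mol.
(b) Mass of CaCl₂·2H₂O: 2368 × 147 = 348,000 g.

(a) 18.2 kg; (b) 348 kg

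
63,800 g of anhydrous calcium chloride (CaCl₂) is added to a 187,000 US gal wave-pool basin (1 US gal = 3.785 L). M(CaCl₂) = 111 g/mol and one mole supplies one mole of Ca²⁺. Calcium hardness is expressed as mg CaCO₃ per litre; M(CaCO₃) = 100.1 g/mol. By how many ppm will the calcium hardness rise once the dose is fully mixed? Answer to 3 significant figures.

81.3 ppm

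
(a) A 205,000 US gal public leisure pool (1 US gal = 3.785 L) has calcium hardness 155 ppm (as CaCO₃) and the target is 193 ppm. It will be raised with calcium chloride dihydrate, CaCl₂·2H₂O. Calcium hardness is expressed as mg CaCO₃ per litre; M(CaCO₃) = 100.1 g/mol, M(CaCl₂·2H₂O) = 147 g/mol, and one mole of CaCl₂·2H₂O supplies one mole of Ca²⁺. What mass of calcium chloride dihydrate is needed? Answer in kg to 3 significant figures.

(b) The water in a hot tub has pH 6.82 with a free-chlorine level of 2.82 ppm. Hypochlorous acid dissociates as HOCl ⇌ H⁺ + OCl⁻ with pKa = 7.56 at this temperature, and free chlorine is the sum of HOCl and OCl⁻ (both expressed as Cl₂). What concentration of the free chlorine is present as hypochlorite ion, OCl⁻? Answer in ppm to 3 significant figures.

(a) 43.3 kg; (b) 0.434 ppm

(a) Volume: 205,000 US gal × 3.785 L/gal = 775,925 L.
(a) Hardness to add: (193 − 155) = 38 mg/L as CaCO₃ × 775,925 L = 29,490 g as CaCO₃.
(a) Moles of Ca²⁺ (1 mol Ca²⁺ ≡ 1 mol CaCO₃): 29,490 / 100.1 g/mol = 294.6 mol.
(a) Mass of CaCl₂·2H₂O: 294.6 × 147 = 43,300 g.

(b) [OCl⁻]/[HOCl] = 10^(pH − pKa) = 10^(6.82 − 7.56) = 10^-0.74 = 0.182.
(b) Fraction as HOCl = 1 / (1 + 0.182) = 0.846.
(b) OCl⁻ = (1 − 0.846) × 2.82 ppm = 0.4342 ppm.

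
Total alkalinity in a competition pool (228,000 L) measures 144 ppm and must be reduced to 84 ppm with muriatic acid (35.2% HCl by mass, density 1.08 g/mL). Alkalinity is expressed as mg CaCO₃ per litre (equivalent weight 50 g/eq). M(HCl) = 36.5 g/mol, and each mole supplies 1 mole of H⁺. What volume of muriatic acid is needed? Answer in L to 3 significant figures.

26.3 L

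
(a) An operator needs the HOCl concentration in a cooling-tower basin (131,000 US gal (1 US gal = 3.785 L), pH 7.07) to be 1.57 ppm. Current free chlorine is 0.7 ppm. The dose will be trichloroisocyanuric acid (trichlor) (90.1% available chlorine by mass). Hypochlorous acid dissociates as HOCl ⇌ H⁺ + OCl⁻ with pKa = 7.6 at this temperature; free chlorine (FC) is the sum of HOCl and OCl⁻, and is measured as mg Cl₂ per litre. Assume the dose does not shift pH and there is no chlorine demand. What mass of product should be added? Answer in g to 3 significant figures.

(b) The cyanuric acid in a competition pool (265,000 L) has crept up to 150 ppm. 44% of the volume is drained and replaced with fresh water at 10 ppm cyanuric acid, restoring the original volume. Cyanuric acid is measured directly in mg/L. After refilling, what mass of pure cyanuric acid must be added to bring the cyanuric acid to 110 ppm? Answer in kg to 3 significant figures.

(a) 734 g; (b) 5.72 kg

(a) Volume: 131,000 US gal × 3.785 L/gal = 495,835 L.
(a) [OCl⁻]/[HOCl] = 10^(pH − pKa) = 10^(7.07 − 7.6) = 0.2951; fraction as HOCl = 1/(1 + 0.2951) = 0.7721.
(a) Free chlorine required for 1.57 ppm HOCl: 1.57 / 0.7721 = 2.033 ppm.
(a) FC to add: 2.033 − 0.7 = 1.333 mg/L as Cl₂.
(a) Cl₂ equivalent: 1.333 mg/L × 495,835 L = 661.1 g.
(a) Product at 90.1% available Cl: 661.1 / 0.901 = 733.8 g.

(b) After draining 44% and refilling: 150 × 0.56 + 10 × 0.44 = 88.4 ppm.
(b) Deficit to target: 110 − 88.4 = 21.6 mg/L.
(b) Mass: 21.6 mg/L × 265,000 L = 5724 g cyanuric acid.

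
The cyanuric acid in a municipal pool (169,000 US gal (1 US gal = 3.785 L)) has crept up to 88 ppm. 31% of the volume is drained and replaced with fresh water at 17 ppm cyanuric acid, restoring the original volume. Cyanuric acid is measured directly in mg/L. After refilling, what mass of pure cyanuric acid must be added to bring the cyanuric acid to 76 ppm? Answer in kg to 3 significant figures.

Volume: 169,000 US gal × 3.785 L/gal = 639,665 L.
After draining 31% and refilling: 88 × 0.69 + 17 × 0.31 = 65.99 ppm.
Deficit to target: 76 − 65.99 = 10.01 mg/L.
Mass: 10.01 mg/L × 639,665 L = 6403 g cyanuric acid.

6.40 kg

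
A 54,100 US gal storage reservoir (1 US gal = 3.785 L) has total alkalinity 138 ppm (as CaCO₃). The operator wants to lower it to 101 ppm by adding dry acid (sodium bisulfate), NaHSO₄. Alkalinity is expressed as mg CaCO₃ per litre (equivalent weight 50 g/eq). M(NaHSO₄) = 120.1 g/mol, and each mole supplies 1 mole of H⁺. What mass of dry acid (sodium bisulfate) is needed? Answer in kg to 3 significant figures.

18.2 kg

Volume: 54,100 US gal × 3.785 L/gal = 204,768 L.
Alkalinity to neutralize: (138 − 101) = 37 mg/L as CaCO₃ × 204,768 L = 7576 g as CaCO₃.
Equivalents of H⁺ required: 7576 ÷ 50 g/eq = 151.5 eq = 151.5 mol NaHSO₄.
Mass of NaHSO₄: 151.5 × 120.1 = 18,200 g.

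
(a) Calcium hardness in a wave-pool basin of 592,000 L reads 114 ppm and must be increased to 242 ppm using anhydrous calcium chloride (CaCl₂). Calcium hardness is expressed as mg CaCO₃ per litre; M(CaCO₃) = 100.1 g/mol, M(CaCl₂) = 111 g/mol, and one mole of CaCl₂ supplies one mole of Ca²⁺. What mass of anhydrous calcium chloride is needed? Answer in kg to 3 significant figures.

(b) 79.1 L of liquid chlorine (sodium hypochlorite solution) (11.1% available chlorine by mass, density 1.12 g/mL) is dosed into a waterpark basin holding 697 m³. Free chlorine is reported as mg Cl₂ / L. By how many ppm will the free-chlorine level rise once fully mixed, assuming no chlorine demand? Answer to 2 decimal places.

(a) 84.0 kg; (b) 14.11 ppm

(a) Hardness to add: (242 − 114) = 128 mg/L as CaCO₃ × 592,000 L = 75,780 g as CaCO₃.
(a) Moles of Ca²⁺ (1 mol Ca²⁺ ≡ 1 mol CaCO₃): 75,780 / 100.1 g/mol = 757 mol.
(a) Mass of CaCl₂: 757 × 111 = 84,030 g.

(b) Volume: 697 m³ = 697,000 L.
(b) Mass of solution: 79.1 L × 1000 mL/L × 1.12 g/mL = 88,590 g.
(b) Available chlorine delivered: 88,590 g × 0.111 = 9834 g as Cl₂.
(b) Concentration rise: 9834 g / 697,000 L = 14.11 mg/L = 14.11 ppm.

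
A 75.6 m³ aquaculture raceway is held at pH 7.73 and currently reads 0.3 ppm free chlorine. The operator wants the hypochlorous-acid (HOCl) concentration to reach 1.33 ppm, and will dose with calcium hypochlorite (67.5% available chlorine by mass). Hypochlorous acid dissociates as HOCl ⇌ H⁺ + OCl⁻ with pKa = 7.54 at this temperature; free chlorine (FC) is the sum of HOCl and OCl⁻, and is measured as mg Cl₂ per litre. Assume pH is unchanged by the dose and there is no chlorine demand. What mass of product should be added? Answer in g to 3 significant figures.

346 g

Volume: 75.6 m³ = 75,600 L.
[OCl⁻]/[HOCl] = 10^(pH − pKa) = 10^(7.73 − 7.54) = 1.549; fraction as HOCl = 1/(1 + 1.549) = 0.3923.
Free chlorine required for 1.33 ppm HOCl: 1.33 / 0.3923 = 3.39 ppm.
FC to add: 3.39 − 0.3 = 3.09 mg/L as Cl₂.
Cl₂ equivalent: 3.09 mg/L × 75,600 L = 233.6 g.
Product at 67.5% available Cl: 233.6 / 0.675 = 346.1 g.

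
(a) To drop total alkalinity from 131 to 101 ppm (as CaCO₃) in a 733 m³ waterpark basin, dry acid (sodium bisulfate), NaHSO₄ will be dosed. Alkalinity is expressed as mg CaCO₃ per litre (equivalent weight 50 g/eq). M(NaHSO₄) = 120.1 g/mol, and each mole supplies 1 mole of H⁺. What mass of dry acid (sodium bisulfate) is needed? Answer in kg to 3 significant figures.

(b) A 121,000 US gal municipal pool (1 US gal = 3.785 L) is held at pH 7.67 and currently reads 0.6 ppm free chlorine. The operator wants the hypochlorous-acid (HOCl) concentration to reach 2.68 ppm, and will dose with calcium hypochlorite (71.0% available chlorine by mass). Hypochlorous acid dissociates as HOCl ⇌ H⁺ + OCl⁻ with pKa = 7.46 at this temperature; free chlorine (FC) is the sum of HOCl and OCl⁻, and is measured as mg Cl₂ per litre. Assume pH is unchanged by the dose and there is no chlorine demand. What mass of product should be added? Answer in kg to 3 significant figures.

(a) Volume: 733 m³ = 733,000 L.
(a) Alkalinity to neutralize: (131 − 101) = 30 mg/L as CaCO₃ × 733,000 L = 21,990 g as CaCO₃.
(a) Equivalents of H⁺ required: 21,990 ÷ 50 g/eq = 439.8 eq = 439.8 mol NaHSO₄.
(a) Mass of NaHSO₄: 439.8 × 120.1 = 52,820 g.

(b) Volume: 121,000 US gal × 3.785 L/gal = 457,985 L.
(b) [OCl⁻]/[HOCl] = 10^(pH − pKa) = 10^(7.67 − 7.46) = 1.622; fraction as HOCl = 1/(1 + 1.622) = 0.3814.
(b) Free chlorine required for 2.68 ppm HOCl: 2.68 / 0.3814 = 7.026 ppm.
(b) FC to add: 7.026 − 0.6 = 6.426 mg/L as Cl₂.
(b) Cl₂ equivalent: 6.426 mg/L × 457,985 L = 2943 g.
(b) Product at 71.0% available Cl: 2943 / 0.71 = 4145 g.

(a) 52.8 kg; (b) 4.15 kg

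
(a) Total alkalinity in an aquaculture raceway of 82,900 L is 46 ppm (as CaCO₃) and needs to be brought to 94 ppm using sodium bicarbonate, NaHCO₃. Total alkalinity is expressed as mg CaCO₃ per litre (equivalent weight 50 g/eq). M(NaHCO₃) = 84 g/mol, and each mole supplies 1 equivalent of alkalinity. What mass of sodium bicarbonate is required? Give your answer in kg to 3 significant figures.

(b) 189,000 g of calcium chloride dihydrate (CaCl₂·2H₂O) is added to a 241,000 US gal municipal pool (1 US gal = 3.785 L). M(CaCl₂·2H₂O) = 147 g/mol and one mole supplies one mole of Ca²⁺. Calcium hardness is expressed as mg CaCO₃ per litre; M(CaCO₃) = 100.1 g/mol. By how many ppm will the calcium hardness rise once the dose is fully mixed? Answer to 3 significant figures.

(a) 6.69 kg; (b) 141 ppm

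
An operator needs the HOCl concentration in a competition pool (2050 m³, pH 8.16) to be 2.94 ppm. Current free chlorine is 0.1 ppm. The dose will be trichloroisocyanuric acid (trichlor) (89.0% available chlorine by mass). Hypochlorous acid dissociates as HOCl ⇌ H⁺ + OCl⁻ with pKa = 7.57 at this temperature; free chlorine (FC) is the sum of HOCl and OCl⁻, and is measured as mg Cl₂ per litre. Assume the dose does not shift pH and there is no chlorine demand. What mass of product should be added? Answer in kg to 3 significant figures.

Volume: 2050 m³ = 2,050,000 L.
[OCl⁻]/[HOCl] = 10^(pH − pKa) = 10^(8.16 − 7.57) = 3.89; fraction as HOCl = 1/(1 + 3.89) = 0.2045.
Free chlorine required for 2.94 ppm HOCl: 2.94 / 0.2045 = 14.38 ppm.
FC to add: 14.38 − 0.1 = 14.28 mg/L as Cl₂.
Cl₂ equivalent: 14.28 mg/L × 2,050,000 L = 29,270 g.
Product at 89.0% available Cl: 29,270 / 0.89 = 32,890 g.

32.9 kg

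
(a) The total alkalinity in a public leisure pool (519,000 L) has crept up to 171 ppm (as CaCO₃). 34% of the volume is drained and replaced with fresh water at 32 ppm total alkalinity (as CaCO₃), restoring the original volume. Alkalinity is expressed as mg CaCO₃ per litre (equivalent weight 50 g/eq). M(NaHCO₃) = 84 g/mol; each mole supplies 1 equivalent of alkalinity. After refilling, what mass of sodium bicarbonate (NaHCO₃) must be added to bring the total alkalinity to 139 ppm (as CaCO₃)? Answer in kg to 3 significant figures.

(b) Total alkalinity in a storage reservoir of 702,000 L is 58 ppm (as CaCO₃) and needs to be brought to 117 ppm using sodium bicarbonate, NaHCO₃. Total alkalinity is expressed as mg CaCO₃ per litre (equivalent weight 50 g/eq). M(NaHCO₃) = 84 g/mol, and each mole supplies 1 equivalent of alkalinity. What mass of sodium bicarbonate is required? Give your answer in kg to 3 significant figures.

(a) 13.3 kg; (b) 69.6 kg

(a) After draining 34% and refilling: 171 × 0.66 + 32 × 0.34 = 123.74 ppm.
(a) Deficit to target: 139 − 123.74 = 15.26 mg/L.
(a) As CaCO₃: 15.26 mg/L × 519,000 L = 7920 g; ÷ 50 g/eq ÷ 1 = 158.4 mol NaHCO₃.
(a) Mass: 158.4 × 84 = 13,310 g.

(b) Alkalinity to add: (117 − 58) = 59 mg/L as CaCO₃ × 702,000 L = 41,420 g as CaCO₃.
(b) Equivalents: 41,420 g ÷ 50 g/eq = 828.4 eq.
(b) NaHCO₃ supplies 1 eq per mole → 828.4 mol.
(b) Mass: 828.4 mol × 84 g/mol = 69,580 g.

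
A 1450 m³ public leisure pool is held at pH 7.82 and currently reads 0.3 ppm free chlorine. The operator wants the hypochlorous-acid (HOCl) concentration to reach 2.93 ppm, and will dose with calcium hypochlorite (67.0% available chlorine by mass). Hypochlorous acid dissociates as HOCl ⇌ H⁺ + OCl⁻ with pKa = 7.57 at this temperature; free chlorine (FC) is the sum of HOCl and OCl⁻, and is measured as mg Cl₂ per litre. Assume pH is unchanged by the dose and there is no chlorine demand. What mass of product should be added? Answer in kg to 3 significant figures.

17.0 kg

Volume: 1450 m³ = 1,450,000 L.
[OCl⁻]/[HOCl] = 10^(pH − pKa) = 10^(7.82 − 7.57) = 1.778; fraction as HOCl = 1/(1 + 1.778) = 0.3599.
Free chlorine required for 2.93 ppm HOCl: 2.93 / 0.3599 = 8.14 ppm.
FC to add: 8.14 − 0.3 = 7.84 mg/L as Cl₂.
Cl₂ equivalent: 7.84 mg/L × 1,450,000 L = 11,370 g.
Product at 67.0% available Cl: 11,370 / 0.67 = 16,970 g.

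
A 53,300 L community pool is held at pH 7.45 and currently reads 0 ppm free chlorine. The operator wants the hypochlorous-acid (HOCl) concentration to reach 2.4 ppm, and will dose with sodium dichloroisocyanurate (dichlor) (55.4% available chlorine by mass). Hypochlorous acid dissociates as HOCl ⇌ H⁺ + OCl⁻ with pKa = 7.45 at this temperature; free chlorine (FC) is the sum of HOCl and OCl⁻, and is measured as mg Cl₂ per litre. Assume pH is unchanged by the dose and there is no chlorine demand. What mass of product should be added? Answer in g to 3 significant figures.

462 g

[OCl⁻]/[HOCl] = 10^(pH − pKa) = 10^(7.45 − 7.45) = 1; fraction as HOCl = 1/(1 + 1) = 0.5.
Free chlorine required for 2.4 ppm HOCl: 2.4 / 0.5 = 4.8 ppm.
FC to add: 4.8 − 0 = 4.8 mg/L as Cl₂.
Cl₂ equivalent: 4.8 mg/L × 53,300 L = 255.8 g.
Product at 55.4% available Cl: 255.8 / 0.554 = 461.8 g.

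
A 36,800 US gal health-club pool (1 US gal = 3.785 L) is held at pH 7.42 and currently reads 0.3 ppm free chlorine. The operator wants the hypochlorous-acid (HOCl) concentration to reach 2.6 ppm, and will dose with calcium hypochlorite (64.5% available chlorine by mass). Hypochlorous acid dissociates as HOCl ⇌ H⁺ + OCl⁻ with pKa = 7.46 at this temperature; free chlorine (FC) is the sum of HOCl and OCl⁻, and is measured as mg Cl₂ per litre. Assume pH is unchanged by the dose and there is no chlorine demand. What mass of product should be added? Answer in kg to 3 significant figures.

Volume: 36,800 US gal × 3.785 L/gal = 139,288 L.
[OCl⁻]/[HOCl] = 10^(pH − pKa) = 10^(7.42 − 7.46) = 0.912; fraction as HOCl = 1/(1 + 0.912) = 0.523.
Free chlorine required for 2.6 ppm HOCl: 2.6 / 0.523 = 4.971 ppm.
FC to add: 4.971 − 0.3 = 4.671 mg/L as Cl₂.
Cl₂ equivalent: 4.671 mg/L × 139,288 L = 650.6 g.
Product at 64.5% available Cl: 650.6 / 0.645 = 1009 g.

1.01 kg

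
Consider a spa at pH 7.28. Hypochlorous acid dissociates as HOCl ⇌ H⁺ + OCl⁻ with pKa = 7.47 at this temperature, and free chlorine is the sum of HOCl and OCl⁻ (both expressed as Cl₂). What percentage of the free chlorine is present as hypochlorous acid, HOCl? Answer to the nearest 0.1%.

[OCl⁻]/[HOCl] = 10^(pH − pKa) = 10^(7.28 − 7.47) = 10^-0.19 = 0.6457.
Fraction as HOCl = 1 / (1 + 0.6457) = 0.6077.

60.8%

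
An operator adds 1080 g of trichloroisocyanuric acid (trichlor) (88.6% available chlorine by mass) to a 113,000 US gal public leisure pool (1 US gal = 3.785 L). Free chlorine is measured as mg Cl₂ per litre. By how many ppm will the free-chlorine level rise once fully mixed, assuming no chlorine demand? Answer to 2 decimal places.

2.24 ppm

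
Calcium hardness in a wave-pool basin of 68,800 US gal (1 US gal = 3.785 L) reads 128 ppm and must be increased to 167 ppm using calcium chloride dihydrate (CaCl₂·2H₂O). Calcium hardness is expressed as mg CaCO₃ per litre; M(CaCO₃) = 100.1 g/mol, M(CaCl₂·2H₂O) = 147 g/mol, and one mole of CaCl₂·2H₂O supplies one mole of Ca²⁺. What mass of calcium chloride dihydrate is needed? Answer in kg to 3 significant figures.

Volume: 68,800 US gal × 3.785 L/gal = 260,408 L.
Hardness to add: (167 − 128) = 39 mg/L as CaCO₃ × 260,408 L = 10,160 g as CaCO₃.
Moles of Ca²⁺ (1 mol Ca²⁺ ≡ 1 mol CaCO₃): 10,160 / 100.1 g/mol = 101.5 mol.
Mass of CaCl₂·2H₂O: 101.5 × 147 = 14,910 g.

14.9 kg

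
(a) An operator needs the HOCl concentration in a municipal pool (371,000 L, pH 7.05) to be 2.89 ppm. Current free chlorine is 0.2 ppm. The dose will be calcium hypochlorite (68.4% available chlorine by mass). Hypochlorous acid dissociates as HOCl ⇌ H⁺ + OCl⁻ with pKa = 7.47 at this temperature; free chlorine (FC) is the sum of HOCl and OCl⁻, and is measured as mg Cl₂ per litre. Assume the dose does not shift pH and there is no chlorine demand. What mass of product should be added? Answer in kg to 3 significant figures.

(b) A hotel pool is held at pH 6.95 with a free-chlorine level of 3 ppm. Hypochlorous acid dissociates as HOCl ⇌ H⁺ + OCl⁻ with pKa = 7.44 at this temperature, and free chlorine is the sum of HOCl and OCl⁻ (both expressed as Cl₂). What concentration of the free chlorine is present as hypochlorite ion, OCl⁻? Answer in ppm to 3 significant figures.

(a) [OCl⁻]/[HOCl] = 10^(pH − pKa) = 10^(7.05 − 7.47) = 0.3802; fraction as HOCl = 1/(1 + 0.3802) = 0.7245.
(a) Free chlorine required for 2.89 ppm HOCl: 2.89 / 0.7245 = 3.989 ppm.
(a) FC to add: 3.989 − 0.2 = 3.789 mg/L as Cl₂.
(a) Cl₂ equivalent: 3.789 mg/L × 371,000 L = 1406 g.
(a) Product at 68.4% available Cl: 1406 / 0.684 = 2055 g.

(b) [OCl⁻]/[HOCl] = 10^(pH − pKa) = 10^(6.95 − 7.44) = 10^-0.49 = 0.3236.
(b) Fraction as HOCl = 1 / (1 + 0.3236) = 0.7555.
(b) OCl⁻ = (1 − 0.7555) × 3 ppm = 0.7334 ppm.

(a) 2.06 kg; (b) 0.733 ppm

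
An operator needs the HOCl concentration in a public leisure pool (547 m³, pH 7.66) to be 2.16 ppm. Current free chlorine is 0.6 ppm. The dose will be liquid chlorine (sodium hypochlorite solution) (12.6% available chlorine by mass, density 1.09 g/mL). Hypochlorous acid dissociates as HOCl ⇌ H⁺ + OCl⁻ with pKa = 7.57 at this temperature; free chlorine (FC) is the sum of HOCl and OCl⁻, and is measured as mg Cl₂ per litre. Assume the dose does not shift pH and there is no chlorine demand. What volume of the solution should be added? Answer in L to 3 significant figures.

Volume: 547 m³ = 547,000 L.
[OCl⁻]/[HOCl] = 10^(pH − pKa) = 10^(7.66 − 7.57) = 1.23; fraction as HOCl = 1/(1 + 1.23) = 0.4484.
Free chlorine required for 2.16 ppm HOCl: 2.16 / 0.4484 = 4.817 ppm.
FC to add: 4.817 − 0.6 = 4.217 mg/L as Cl₂.
Cl₂ equivalent: 4.217 mg/L × 547,000 L = 2307 g.
Product at 12.6% available Cl: 2307 / 0.126 = 18,310 g.
Volume: 18,310 g ÷ 1.09 g/mL = 16,800 mL.

16.8 L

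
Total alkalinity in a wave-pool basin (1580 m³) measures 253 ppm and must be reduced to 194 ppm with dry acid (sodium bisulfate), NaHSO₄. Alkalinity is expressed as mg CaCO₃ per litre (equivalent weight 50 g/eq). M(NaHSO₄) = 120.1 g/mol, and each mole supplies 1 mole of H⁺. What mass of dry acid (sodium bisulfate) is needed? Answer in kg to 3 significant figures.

Volume: 1580 m³ = 1,580,000 L.
Alkalinity to neutralize: (253 − 194) = 59 mg/L as CaCO₃ × 1,580,000 L = 93,220 g as CaCO₃.
Equivalents of H⁺ required: 93,220 ÷ 50 g/eq = 1864 eq = 1864 mol NaHSO₄.
Mass of NaHSO₄: 1864 × 120.1 = 223,900 g.

224 kg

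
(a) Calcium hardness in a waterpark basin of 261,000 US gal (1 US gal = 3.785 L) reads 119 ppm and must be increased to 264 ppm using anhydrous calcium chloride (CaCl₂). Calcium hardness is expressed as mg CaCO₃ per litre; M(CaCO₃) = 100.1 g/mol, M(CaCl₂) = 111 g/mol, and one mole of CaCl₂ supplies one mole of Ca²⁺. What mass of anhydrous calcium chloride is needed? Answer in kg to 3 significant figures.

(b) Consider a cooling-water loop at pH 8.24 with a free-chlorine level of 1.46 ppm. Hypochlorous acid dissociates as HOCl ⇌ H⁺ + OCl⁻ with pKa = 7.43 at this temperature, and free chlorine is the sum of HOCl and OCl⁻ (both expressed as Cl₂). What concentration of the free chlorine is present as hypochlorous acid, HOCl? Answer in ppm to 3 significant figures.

(a) 159 kg; (b) 0.196 ppm

(a) Volume: 261,000 US gal × 3.785 L/gal = 987,885 L.
(a) Hardness to add: (264 − 119) = 145 mg/L as CaCO₃ × 987,885 L = 143,200 g as CaCO₃.
(a) Moles of Ca²⁺ (1 mol Ca²⁺ ≡ 1 mol CaCO₃): 143,200 / 100.1 g/mol = 1431 mol.
(a) Mass of CaCl₂: 1431 × 111 = 158,800 g.

(b) [OCl⁻]/[HOCl] = 10^(pH − pKa) = 10^(8.24 − 7.43) = 10^0.81 = 6.457.
(b) Fraction as HOCl = 1 / (1 + 6.457) = 0.1341.
(b) HOCl = 0.1341 × 1.46 ppm = 0.1958 ppm.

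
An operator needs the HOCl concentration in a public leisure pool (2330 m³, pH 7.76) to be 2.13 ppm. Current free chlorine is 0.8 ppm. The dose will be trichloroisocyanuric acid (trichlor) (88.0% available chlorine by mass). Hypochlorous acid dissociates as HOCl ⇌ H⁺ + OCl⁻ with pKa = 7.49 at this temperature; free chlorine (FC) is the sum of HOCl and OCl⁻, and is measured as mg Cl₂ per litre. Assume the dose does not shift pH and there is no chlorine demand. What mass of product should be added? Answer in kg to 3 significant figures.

Volume: 2330 m³ = 2,330,000 L.
[OCl⁻]/[HOCl] = 10^(pH − pKa) = 10^(7.76 − 7.49) = 1.862; fraction as HOCl = 1/(1 + 1.862) = 0.3494.
Free chlorine required for 2.13 ppm HOCl: 2.13 / 0.3494 = 6.096 ppm.
FC to add: 6.096 − 0.8 = 5.296 mg/L as Cl₂.
Cl₂ equivalent: 5.296 mg/L × 2,330,000 L = 12,340 g.
Product at 88.0% available Cl: 12,340 / 0.88 = 14,020 g.

14.0 kg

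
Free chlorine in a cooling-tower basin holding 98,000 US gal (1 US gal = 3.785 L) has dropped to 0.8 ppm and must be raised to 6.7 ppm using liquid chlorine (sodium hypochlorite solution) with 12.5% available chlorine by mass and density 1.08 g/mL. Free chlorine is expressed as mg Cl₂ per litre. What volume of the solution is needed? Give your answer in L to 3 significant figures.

16.2 L

Volume: 98,000 US gal × 3.785 L/gal = 370,930 L.
Chlorine deficit: 6.7 − 0.8 = 5.9 ppm = 5.9 mg/L as Cl₂.
Cl₂ equivalent needed: 5.9 mg/L × 370,930 L = 2,188,000 mg = 2188 g.
Product at 12.5% available chlorine: 2188 / 0.125 = 17,510 g.
Volume at density 1.08 g/mL: 17,510 g ÷ 1.08 g/mL = 16,210 mL.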